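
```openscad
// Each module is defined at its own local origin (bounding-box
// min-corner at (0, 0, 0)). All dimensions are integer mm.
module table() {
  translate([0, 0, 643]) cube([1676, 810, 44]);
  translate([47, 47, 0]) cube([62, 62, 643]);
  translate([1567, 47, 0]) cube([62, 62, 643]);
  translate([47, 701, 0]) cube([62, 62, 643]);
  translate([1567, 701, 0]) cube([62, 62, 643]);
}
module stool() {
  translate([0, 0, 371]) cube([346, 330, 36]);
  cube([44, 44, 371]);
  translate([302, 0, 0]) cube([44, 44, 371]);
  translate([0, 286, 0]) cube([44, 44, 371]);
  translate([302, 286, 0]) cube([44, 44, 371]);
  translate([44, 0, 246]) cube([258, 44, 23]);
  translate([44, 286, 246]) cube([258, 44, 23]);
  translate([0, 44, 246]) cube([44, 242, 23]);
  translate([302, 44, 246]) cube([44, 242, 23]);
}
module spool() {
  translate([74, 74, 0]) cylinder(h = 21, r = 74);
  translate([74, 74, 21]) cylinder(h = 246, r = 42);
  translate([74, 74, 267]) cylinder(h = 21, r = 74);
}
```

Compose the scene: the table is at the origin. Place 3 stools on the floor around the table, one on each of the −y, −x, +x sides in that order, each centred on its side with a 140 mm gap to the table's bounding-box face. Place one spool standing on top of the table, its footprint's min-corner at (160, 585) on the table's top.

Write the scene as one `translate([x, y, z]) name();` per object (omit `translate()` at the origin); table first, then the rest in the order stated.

table();
translate([665, -470, 0]) stool();
translate([-486, 240, 0]) stool();
translate([1816, 240, 0]) stool();
translate([160, 585, 687]) spool();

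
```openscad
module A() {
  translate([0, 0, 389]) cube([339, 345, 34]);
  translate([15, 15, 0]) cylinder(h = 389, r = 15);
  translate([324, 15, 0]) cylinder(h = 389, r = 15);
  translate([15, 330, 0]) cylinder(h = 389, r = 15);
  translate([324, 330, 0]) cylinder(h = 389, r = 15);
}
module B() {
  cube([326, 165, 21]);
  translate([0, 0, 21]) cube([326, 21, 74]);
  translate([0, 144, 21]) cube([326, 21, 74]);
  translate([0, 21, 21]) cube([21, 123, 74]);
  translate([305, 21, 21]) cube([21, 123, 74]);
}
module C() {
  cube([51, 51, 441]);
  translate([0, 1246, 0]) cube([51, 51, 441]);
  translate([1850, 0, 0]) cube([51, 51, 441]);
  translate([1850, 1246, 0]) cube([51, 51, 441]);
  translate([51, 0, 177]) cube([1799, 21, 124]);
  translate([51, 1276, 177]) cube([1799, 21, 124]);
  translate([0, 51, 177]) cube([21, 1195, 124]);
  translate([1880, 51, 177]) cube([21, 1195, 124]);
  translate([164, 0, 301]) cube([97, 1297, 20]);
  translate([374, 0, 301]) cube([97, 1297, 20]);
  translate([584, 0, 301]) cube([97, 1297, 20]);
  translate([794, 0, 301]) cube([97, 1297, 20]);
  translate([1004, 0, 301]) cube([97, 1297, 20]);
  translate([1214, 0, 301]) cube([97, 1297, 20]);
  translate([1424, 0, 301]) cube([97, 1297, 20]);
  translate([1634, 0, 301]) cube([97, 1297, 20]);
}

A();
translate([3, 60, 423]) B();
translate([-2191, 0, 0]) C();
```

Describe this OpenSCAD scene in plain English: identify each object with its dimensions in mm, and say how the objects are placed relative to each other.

A is a four-legged stool. The seat is a 339×345×34 mm slab whose top surface is at z = 423 mm; four round legs, each 30 mm in diameter, run from the floor (z = 0) to the underside of the seat, each leg's axis is inset half a diameter from the nearest pair of seat edges (so the leg's bounding box is flush with the corner).

B is an open-topped rectangular box: outside dimensions 326×165×95 mm, with a uniform wall and base thickness of 21 mm. The base is a full 326×165 slab on the floor; four walls sit on top of the base. The front and back walls (the −y and +y sides) span the full width; the two side walls fit between them.

C is a bed frame 1901 mm long (x) by 1297 mm wide (y). Four 51×51 mm corner posts, 441 mm tall, at the corners of the footprint. Four rails of 21 mm thickness and 124 mm height run between adjacent posts with their undersides at z = 177 mm, their outer faces flush with the outside of the frame (the two x-running rails run between the posts' inner faces; the two y-running rails run between the posts' inner faces). 8 slats, each 97 mm wide (x) and 20 mm thick, lie across the top of the two x-running rails, running the full 1297 mm width of the frame in y; the slats are evenly spaced along x between the inner faces of the end posts with equal gaps (rounded down to the nearest mm) at the −x end and between each pair — any rounding remainder accumulates at the +x end.

The open box is on top of the stool. The bed frame is on the floor beside the stool on its −x side.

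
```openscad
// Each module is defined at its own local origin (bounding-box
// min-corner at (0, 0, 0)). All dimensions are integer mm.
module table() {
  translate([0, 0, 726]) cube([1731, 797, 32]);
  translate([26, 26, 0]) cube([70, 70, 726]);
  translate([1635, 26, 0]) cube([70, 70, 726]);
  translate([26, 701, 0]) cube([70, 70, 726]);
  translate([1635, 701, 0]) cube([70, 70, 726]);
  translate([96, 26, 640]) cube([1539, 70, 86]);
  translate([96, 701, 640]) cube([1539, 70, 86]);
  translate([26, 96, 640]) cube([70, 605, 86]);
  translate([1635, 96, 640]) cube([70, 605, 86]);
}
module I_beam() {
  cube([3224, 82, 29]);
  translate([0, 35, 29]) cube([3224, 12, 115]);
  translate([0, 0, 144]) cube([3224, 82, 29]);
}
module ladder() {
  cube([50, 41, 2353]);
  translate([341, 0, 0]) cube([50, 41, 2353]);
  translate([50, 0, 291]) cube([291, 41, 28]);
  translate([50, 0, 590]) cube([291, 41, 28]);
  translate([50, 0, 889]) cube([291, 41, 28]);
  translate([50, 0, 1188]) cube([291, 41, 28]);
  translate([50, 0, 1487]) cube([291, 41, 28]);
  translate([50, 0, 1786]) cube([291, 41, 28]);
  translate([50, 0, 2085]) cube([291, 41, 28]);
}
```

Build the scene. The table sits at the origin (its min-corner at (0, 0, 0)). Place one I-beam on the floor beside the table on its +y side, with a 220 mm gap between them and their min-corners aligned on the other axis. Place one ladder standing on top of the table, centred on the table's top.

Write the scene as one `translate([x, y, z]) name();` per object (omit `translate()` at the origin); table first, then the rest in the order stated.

table();
translate([0, 1017, 0]) I_beam();
translate([670, 378, 758]) ladder();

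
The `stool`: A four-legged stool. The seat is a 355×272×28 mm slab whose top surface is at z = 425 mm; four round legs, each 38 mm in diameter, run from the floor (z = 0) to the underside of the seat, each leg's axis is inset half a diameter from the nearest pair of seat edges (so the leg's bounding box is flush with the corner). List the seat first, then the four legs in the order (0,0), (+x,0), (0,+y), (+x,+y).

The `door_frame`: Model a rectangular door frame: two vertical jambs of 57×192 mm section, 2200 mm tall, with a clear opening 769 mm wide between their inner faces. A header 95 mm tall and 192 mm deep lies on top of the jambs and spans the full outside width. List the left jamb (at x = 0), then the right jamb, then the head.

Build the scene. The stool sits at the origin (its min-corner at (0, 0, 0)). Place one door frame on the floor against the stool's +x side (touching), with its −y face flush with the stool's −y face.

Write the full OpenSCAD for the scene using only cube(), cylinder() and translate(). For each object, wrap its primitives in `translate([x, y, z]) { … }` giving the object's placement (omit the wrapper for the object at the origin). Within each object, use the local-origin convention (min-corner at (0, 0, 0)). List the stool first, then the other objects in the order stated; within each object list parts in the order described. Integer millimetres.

translate([0, 0, 397]) cube([355, 272, 28]);
translate([19, 19, 0]) cylinder(h = 397, r = 19);
translate([336, 19, 0]) cylinder(h = 397, r = 19);
translate([19, 253, 0]) cylinder(h = 397, r = 19);
translate([336, 253, 0]) cylinder(h = 397, r = 19);
translate([355, 0, 0]) {
  cube([57, 192, 2200]);
  translate([826, 0, 0]) cube([57, 192, 2200]);
  translate([0, 0, 2200]) cube([883, 192, 95]);
}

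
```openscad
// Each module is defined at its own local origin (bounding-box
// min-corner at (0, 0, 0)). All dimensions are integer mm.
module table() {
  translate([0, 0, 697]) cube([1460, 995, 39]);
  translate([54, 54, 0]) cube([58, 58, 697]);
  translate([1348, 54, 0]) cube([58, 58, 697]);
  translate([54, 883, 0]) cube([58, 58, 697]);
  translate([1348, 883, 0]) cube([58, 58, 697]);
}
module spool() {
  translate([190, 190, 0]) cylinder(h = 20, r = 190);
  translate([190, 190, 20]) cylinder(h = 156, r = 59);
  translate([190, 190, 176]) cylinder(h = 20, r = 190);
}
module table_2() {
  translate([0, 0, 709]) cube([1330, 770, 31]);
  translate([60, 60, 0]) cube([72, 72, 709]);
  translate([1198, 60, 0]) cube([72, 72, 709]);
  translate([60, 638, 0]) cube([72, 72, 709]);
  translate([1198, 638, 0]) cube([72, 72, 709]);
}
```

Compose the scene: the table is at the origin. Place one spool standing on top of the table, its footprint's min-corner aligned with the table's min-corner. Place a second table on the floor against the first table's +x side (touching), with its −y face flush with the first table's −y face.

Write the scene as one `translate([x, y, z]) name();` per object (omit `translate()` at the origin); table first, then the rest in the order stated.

table();
translate([0, 0, 736]) spool();
translate([1460, 0, 0]) table_2();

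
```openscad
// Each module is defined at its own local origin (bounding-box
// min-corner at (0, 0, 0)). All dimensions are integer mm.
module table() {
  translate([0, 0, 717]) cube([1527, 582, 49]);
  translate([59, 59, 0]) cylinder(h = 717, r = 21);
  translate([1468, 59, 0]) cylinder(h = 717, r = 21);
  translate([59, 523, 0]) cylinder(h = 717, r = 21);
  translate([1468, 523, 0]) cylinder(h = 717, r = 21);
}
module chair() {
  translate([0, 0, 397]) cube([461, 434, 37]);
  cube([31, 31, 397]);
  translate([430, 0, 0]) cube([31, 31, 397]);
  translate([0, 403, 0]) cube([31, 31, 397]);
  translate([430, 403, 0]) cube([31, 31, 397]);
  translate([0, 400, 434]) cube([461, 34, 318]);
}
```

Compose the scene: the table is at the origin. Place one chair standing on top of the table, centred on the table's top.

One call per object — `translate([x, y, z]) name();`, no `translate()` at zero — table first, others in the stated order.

table();
translate([533, 74, 766]) chair();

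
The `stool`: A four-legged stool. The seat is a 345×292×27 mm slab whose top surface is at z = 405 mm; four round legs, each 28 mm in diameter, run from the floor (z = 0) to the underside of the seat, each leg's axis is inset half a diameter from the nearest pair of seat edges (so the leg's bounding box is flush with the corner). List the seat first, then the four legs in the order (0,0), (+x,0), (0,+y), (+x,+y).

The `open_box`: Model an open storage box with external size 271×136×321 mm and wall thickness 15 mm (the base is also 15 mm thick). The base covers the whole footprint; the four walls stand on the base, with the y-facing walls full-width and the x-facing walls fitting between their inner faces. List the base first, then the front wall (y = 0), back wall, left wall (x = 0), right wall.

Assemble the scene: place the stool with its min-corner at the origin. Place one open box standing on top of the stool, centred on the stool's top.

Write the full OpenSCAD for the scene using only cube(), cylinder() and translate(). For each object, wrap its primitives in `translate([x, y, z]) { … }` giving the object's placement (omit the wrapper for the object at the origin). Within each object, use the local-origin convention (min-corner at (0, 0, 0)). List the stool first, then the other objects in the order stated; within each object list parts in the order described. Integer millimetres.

translate([0, 0, 378]) cube([345, 292, 27]);
translate([14, 14, 0]) cylinder(h = 378, r = 14);
translate([331, 14, 0]) cylinder(h = 378, r = 14);
translate([14, 278, 0]) cylinder(h = 378, r = 14);
translate([331, 278, 0]) cylinder(h = 378, r = 14);
translate([37, 78, 405]) {
  cube([271, 136, 15]);
  translate([0, 0, 15]) cube([271, 15, 306]);
  translate([0, 121, 15]) cube([271, 15, 306]);
  translate([0, 15, 15]) cube([15, 106, 306]);
  translate([256, 15, 15]) cube([15, 106, 306]);
}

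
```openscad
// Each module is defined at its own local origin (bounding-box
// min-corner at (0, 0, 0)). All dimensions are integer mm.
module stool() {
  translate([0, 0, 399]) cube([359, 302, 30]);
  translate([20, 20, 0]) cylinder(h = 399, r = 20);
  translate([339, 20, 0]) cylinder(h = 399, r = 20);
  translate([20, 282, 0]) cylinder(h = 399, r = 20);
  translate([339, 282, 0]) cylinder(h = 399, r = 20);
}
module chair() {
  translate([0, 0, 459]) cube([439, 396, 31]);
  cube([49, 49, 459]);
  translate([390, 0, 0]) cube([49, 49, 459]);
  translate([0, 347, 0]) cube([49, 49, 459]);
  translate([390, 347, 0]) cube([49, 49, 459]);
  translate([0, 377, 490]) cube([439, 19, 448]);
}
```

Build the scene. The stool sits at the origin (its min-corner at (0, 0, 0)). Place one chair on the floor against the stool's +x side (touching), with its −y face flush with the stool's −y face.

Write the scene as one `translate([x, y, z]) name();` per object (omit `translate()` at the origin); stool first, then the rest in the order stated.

stool();
translate([359, 0, 0]) chair();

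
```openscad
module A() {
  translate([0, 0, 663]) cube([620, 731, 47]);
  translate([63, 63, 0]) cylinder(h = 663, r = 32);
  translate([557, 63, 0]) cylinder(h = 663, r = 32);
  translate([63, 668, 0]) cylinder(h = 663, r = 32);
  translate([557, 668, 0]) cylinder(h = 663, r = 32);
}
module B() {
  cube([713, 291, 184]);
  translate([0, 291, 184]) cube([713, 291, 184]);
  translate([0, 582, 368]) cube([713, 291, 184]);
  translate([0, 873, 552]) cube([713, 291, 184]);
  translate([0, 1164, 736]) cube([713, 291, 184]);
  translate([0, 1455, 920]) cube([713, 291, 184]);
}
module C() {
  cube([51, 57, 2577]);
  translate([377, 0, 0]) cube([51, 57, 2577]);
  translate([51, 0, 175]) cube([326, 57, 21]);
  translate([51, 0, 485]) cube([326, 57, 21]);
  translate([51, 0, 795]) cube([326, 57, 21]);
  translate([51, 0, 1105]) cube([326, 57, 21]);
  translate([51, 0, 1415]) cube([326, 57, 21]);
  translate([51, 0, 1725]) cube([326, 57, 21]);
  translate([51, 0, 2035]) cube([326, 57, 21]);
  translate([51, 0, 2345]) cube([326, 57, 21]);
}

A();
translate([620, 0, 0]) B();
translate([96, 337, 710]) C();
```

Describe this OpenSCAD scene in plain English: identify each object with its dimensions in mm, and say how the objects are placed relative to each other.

A is a table: top 620 mm (x) × 731 mm (y), 47 mm thick, upper face at z = 710 mm, on four round legs of 64 mm diameter, each leg's bounding box inset 31 mm from the nearest pair of top edges, running from z = 0 to the bottom of the top.

B is a straight staircase of 6 solid steps. Each step is 713 mm wide (x), 291 mm deep (y, the going) and 184 mm tall (the rise). The first step rests on the floor; each subsequent step sits one going further in +y and one rise higher in +z, directly behind and above the previous step with no overlap.

C is a straight ladder. Two 51×57 mm vertical rails, 2577 mm tall, stand 428 mm apart (outside-to-outside) with their front faces coplanar on the −y side. 8 rungs, each 57 mm deep and 21 mm tall, span between the inner faces of the rails, front faces flush with the rails. The lowest rung's underside is at z = 175 mm and rungs are spaced 310 mm apart (underside to underside).

The staircase is against the table's +x side, with their −y faces flush. The ladder is on top of the table, centred.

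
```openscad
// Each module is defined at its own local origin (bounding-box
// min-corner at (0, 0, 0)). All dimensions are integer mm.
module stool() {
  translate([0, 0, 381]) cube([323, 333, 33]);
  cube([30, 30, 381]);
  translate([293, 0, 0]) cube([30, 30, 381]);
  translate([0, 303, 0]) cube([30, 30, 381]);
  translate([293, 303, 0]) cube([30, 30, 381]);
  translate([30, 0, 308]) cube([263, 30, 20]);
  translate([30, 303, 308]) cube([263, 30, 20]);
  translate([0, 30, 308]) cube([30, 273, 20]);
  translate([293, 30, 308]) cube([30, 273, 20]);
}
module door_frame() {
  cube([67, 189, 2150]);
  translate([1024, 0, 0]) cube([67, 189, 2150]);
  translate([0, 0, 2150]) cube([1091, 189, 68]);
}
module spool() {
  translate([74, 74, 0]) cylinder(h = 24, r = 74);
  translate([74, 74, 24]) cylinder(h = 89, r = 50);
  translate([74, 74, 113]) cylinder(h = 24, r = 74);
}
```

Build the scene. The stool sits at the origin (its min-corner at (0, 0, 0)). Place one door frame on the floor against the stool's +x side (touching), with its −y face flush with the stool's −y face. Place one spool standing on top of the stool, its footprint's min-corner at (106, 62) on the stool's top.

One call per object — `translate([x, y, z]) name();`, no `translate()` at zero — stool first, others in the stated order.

stool();
translate([323, 0, 0]) door_frame();
translate([106, 62, 414]) spool();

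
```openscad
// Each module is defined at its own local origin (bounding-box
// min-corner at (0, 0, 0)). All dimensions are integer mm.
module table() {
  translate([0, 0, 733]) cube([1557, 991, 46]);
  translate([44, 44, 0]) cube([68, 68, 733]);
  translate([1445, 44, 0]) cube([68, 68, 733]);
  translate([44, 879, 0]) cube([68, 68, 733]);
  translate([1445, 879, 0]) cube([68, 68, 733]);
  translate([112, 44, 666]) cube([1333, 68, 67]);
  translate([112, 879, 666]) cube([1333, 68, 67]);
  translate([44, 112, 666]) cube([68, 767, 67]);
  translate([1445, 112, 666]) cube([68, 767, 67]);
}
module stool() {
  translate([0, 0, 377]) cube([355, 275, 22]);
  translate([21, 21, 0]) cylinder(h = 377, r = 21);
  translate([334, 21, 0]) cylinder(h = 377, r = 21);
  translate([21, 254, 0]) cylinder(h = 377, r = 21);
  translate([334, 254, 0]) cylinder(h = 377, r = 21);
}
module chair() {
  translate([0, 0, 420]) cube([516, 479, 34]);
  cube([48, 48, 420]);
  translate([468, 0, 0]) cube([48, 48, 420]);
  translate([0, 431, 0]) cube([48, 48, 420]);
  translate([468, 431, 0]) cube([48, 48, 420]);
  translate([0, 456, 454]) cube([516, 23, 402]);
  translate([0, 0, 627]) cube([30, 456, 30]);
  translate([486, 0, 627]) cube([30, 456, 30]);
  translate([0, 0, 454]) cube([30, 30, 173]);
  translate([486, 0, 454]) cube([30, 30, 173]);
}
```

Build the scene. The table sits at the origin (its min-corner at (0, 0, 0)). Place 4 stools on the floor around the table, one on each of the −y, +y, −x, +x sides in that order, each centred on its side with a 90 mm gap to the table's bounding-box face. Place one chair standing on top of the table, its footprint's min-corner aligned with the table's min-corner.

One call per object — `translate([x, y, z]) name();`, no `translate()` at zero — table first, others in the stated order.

table();
translate([601, -365, 0]) stool();
translate([601, 1081, 0]) stool();
translate([-445, 358, 0]) stool();
translate([1647, 358, 0]) stool();
translate([0, 0, 779]) chair();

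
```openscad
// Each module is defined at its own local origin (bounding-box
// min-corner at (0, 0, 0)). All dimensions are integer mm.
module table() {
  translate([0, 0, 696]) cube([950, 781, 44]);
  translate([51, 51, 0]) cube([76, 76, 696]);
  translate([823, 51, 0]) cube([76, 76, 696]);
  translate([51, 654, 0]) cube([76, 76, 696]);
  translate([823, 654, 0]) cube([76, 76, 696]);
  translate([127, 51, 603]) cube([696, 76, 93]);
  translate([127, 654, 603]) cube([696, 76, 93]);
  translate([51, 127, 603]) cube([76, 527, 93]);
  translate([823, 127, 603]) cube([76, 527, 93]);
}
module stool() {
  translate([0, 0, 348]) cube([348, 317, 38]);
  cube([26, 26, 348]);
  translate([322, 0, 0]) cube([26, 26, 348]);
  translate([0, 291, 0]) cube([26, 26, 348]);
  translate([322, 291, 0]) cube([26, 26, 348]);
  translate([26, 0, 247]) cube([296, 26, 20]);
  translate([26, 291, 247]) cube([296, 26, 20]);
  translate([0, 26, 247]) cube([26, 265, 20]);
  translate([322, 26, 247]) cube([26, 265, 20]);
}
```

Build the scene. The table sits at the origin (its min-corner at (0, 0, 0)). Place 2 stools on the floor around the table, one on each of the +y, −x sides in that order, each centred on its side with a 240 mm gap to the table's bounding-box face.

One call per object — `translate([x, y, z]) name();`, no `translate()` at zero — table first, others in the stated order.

table();
translate([301, 1021, 0]) stool();
translate([-588, 232, 0]) stool();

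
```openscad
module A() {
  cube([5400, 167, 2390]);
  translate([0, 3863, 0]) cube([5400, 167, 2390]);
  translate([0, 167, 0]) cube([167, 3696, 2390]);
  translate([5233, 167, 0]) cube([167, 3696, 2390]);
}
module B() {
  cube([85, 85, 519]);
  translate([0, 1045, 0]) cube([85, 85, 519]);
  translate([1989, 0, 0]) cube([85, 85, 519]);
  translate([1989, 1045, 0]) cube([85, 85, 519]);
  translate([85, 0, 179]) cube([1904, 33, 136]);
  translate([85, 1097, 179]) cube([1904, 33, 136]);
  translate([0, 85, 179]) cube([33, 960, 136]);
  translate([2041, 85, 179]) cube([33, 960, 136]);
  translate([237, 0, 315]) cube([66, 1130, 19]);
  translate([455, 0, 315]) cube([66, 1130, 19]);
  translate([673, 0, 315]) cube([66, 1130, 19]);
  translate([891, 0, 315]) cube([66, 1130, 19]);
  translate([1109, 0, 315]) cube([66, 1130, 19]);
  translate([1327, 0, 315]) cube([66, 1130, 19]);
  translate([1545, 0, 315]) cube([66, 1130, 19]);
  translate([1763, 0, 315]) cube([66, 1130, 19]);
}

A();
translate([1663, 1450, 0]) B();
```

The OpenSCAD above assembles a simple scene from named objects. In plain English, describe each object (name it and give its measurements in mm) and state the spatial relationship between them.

A is the wall frame of a small rectangular building: four walls, each 2390 mm tall and 167 mm thick, enclosing a footprint 5400 mm (x) by 4030 mm (y) outside-to-outside, with no floor or roof. The front and back walls (the −y and +y sides) span the full width; the two side walls fit between them.

B is a bed frame 2074 mm long (x) by 1130 mm wide (y). Four 85×85 mm corner posts, 519 mm tall, at the corners of the footprint. Four rails of 33 mm thickness and 136 mm height run between adjacent posts with their undersides at z = 179 mm, their outer faces flush with the outside of the frame (the two x-running rails run between the posts' inner faces; the two y-running rails run between the posts' inner faces). 8 slats, each 66 mm wide (x) and 19 mm thick, lie across the top of the two x-running rails, running the full 1130 mm width of the frame in y; the slats are evenly spaced along x between the inner faces of the end posts with equal gaps (rounded down to the nearest mm) at the −x end and between each pair — any rounding remainder accumulates at the +x end.

The bed frame sits inside the house frame, centred.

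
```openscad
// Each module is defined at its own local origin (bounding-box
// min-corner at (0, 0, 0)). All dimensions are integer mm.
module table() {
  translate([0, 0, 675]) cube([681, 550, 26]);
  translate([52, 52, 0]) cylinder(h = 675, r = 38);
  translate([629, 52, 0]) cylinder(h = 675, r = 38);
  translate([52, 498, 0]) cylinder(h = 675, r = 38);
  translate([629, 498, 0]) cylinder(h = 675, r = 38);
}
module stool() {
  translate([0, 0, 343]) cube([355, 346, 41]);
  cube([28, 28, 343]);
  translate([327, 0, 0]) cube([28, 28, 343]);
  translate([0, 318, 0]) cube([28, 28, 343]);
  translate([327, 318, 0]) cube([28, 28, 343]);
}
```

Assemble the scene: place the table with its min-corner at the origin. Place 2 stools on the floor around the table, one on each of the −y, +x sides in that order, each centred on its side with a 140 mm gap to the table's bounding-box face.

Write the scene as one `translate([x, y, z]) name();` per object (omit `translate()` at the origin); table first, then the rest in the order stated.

table();
translate([163, -486, 0]) stool();
translate([821, 102, 0]) stool();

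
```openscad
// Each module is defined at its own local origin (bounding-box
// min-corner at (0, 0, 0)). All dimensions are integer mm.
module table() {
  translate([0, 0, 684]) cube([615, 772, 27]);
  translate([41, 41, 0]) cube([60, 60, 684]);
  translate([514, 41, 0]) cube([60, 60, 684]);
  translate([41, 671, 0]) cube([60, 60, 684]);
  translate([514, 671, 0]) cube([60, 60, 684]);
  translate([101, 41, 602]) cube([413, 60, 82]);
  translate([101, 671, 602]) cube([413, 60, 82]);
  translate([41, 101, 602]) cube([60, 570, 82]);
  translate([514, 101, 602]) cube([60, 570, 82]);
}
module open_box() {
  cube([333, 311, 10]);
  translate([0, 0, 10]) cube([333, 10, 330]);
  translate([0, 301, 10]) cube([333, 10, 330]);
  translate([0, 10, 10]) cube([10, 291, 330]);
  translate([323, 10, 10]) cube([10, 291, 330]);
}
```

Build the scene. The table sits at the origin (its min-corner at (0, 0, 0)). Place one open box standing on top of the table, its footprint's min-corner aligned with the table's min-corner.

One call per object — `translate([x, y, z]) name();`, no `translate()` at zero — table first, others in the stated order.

table();
translate([0, 0, 711]) open_box();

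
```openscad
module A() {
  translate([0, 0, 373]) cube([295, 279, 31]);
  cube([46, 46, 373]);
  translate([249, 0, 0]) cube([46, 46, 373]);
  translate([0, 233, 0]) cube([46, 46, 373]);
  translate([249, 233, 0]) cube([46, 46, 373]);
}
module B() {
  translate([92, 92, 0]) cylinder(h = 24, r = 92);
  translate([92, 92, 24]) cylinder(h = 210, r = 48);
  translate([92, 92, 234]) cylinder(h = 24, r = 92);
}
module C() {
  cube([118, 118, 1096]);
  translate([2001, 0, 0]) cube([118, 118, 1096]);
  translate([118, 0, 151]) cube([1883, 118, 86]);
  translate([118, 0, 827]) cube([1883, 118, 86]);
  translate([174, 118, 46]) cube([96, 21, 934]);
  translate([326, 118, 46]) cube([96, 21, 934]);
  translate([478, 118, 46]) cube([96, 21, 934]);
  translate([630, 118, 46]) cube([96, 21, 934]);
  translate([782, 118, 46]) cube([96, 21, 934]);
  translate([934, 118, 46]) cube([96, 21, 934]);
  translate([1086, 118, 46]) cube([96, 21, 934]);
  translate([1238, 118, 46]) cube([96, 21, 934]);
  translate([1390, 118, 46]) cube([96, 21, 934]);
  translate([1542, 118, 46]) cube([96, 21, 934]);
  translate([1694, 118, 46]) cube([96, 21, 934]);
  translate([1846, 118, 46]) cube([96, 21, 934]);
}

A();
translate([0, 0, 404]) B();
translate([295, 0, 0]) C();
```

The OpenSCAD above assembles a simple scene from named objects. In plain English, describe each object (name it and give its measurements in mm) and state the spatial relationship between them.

A is a four-legged stool. The seat is a 295×279×31 mm slab whose top surface is at z = 404 mm; four square legs, each 46×46 mm in cross-section, run from the floor (z = 0) to the underside of the seat, each flush with a corner of the seat.

B is a spool: two coaxial disc flanges of radius 92 mm and thickness 24 mm, joined by a core cylinder of radius 48 mm and height 210 mm. The lower flange rests on z = 0 and the three cylinders share a vertical axis.

C is a fence section. Two 118×118 mm posts, 1096 mm tall, stand on the floor with a clear span of 1883 mm between their inner faces. Two horizontal rails of 118×86 mm section span the gap between the posts with their undersides at z = 151 mm and z = 827 mm, flush with the posts' −y face. 12 pickets, each 96 mm wide, 21 mm thick and 934 mm tall, are fixed to the +y face of the rails with their bottoms at z = 46 mm, evenly spaced across the span with equal gaps (rounded down to the nearest mm) at the −x end and between each pair — any rounding remainder accumulates at the +x end.

The spool is on top of the stool. The fence section is against the stool's +x side, with their −y faces flush.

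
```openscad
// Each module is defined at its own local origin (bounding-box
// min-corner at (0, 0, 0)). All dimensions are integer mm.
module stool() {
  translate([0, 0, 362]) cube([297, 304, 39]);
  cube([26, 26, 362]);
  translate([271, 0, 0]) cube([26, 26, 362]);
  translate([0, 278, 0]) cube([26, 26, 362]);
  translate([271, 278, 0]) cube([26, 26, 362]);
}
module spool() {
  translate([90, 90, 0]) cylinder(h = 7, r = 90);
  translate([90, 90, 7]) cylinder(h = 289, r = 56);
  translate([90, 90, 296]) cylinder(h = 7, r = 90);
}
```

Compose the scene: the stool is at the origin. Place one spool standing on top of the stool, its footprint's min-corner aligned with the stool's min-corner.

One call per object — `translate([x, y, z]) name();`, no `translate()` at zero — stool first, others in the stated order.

stool();
translate([0, 0, 401]) spool();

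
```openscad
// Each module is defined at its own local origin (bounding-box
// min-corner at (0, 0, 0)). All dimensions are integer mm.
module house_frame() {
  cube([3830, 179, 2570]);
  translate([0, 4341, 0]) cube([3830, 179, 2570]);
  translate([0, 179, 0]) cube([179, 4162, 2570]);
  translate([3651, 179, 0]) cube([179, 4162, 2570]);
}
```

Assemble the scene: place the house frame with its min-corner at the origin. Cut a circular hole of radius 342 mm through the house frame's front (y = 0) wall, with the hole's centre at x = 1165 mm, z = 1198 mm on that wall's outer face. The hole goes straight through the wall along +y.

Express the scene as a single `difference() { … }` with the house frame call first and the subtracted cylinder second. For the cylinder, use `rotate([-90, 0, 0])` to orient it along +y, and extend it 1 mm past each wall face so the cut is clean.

difference() {
  house_frame();
  translate([1165, -1, 1198]) rotate([-90, 0, 0]) cylinder(h = 181, r = 342);
}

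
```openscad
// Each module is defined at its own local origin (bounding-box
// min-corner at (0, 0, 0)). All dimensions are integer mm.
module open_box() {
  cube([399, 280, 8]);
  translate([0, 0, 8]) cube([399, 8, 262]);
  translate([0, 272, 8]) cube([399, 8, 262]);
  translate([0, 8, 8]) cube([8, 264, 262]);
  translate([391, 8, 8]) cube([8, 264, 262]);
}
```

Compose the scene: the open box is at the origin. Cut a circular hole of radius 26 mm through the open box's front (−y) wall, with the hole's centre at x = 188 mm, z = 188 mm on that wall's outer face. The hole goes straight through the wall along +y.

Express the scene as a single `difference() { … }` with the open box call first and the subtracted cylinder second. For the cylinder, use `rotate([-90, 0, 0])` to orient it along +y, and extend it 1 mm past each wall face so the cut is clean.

difference() {
  open_box();
  translate([188, -1, 188]) rotate([-90, 0, 0]) cylinder(h = 10, r = 26);
}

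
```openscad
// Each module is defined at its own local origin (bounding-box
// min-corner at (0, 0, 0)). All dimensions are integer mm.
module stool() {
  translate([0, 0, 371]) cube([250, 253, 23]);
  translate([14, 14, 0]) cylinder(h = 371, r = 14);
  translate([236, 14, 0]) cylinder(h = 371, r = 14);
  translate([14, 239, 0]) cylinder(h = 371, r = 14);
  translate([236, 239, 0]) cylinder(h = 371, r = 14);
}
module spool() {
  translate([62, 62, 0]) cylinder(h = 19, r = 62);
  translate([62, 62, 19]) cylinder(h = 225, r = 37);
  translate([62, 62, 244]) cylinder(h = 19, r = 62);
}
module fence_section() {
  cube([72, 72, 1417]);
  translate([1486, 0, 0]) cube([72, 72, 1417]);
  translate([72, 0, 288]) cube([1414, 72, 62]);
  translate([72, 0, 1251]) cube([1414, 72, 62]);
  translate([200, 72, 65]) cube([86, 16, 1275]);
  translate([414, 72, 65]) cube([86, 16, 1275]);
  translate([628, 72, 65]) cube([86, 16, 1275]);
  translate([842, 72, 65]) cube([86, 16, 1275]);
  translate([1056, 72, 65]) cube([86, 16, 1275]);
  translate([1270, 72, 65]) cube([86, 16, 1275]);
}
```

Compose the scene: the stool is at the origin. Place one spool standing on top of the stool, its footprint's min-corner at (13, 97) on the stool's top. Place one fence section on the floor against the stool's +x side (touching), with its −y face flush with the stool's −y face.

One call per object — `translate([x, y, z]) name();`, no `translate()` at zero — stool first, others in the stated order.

stool();
translate([13, 97, 394]) spool();
translate([250, 0, 0]) fence_section();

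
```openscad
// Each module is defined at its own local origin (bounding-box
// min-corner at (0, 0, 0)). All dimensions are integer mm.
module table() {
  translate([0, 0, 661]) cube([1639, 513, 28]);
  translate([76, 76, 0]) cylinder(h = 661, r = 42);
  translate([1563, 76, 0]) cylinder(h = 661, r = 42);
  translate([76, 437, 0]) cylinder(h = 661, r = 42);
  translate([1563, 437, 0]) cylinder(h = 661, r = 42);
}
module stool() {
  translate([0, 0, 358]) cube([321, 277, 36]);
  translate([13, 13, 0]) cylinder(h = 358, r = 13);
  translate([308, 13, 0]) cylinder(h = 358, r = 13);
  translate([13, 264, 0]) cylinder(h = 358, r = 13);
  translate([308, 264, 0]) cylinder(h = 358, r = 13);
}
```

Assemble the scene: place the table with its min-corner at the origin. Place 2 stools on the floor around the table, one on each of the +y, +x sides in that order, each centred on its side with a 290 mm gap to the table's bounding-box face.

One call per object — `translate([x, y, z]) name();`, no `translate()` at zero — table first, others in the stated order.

table();
translate([659, 803, 0]) stool();
translate([1929, 118, 0]) stool();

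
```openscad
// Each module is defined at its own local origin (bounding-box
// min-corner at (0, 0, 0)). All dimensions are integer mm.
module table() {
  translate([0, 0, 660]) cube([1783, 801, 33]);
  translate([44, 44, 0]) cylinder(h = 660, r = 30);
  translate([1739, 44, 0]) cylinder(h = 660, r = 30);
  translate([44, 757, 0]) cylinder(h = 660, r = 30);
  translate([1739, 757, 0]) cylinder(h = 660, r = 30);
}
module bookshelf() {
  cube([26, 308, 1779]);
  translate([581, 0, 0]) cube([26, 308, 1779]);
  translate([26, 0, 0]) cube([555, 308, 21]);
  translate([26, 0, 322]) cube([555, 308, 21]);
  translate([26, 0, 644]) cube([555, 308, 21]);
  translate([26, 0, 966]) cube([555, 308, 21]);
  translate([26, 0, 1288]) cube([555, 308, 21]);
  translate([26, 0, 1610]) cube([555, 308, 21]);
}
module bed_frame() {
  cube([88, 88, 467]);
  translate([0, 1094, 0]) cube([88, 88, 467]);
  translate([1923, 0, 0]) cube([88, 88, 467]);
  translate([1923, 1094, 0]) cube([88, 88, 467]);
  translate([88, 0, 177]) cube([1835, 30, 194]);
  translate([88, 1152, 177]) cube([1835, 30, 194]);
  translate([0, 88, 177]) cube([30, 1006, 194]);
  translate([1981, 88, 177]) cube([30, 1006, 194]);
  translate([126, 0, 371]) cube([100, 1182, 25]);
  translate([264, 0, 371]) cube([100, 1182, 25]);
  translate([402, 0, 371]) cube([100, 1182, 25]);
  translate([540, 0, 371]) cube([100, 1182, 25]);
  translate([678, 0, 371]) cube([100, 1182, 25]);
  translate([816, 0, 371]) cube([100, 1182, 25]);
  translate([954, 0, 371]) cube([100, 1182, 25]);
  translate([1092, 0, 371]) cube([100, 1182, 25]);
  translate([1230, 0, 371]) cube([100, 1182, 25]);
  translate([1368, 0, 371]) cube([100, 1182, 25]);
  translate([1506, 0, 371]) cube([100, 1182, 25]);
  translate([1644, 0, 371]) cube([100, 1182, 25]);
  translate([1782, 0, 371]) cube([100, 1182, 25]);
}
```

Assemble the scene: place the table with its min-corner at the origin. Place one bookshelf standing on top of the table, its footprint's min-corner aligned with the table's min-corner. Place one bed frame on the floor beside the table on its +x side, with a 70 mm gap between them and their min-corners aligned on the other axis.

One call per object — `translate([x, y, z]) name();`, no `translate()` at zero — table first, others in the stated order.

table();
translate([0, 0, 693]) bookshelf();
translate([1853, 0, 0]) bed_frame();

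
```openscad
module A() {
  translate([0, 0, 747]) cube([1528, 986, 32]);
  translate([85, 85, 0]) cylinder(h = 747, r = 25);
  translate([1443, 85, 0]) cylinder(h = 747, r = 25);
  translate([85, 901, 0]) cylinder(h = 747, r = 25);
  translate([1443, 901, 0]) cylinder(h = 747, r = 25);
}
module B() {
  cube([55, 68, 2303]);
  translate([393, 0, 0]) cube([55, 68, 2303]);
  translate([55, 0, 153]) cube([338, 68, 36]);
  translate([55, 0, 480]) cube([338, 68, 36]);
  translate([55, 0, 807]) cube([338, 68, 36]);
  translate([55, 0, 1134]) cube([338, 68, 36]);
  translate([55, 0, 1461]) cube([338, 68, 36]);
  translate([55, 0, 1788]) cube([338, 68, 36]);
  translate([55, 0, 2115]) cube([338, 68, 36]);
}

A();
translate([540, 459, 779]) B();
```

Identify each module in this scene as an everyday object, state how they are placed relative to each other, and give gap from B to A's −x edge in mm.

The ladder's min-x is at 540; the table's min-x is 0; gap = 540 mm.

A is a table. B is a ladder. The ladder is on top of the table, centred. The gap from the ladder to the table's −x edge is 540 mm.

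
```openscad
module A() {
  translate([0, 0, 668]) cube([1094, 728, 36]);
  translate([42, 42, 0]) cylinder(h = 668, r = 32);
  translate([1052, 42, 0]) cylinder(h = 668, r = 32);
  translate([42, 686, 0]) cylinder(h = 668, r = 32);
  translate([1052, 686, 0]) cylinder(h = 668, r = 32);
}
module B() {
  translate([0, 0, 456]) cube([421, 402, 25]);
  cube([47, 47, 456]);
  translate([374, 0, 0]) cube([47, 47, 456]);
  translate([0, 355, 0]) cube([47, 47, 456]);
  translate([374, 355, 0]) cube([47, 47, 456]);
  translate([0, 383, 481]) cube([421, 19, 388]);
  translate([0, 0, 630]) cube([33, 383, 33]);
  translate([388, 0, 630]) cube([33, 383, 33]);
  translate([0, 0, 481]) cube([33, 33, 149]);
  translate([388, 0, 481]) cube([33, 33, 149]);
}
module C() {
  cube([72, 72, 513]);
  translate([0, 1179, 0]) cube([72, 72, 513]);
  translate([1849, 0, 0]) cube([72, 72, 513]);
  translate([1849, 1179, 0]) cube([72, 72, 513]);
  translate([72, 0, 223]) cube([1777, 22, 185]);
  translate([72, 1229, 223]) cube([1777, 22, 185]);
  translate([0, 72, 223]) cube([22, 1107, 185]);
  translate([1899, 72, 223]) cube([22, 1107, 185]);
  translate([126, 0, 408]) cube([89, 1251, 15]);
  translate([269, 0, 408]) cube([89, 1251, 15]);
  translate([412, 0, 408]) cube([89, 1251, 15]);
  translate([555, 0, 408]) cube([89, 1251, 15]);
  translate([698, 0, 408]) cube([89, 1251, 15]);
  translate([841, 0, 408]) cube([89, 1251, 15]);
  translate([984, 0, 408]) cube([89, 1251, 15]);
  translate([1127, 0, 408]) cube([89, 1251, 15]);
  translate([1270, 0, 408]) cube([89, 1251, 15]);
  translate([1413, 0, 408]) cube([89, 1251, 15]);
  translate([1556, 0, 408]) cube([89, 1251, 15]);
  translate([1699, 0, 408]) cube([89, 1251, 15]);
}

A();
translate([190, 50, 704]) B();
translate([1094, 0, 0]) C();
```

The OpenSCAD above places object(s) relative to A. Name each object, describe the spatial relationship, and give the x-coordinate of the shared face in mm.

A is a table. B is a chair. C is a bed frame. The chair is on top of the table. The bed frame is against the table's +x side, with their −y faces flush. The x-coordinate of the shared face is 1094 mm.

The table's +x face and the bed frame's −x face are both at x = 1094 mm.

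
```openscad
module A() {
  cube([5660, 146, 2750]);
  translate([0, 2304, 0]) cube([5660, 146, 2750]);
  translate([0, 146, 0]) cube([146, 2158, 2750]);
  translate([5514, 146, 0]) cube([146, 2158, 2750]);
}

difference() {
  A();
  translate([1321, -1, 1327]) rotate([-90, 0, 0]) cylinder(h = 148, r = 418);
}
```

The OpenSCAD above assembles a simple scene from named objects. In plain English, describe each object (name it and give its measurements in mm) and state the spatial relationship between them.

A is a box-shaped house frame (walls only): outside footprint 5660×2450 mm, wall height 2750 mm, wall thickness 146 mm. The two y-facing walls run the full x-width; the two x-facing walls fit between the inner faces of the y-facing walls.

The house frame has a circular hole of radius 418 mm through its front wall, centred at (x = 1321, z = 1327).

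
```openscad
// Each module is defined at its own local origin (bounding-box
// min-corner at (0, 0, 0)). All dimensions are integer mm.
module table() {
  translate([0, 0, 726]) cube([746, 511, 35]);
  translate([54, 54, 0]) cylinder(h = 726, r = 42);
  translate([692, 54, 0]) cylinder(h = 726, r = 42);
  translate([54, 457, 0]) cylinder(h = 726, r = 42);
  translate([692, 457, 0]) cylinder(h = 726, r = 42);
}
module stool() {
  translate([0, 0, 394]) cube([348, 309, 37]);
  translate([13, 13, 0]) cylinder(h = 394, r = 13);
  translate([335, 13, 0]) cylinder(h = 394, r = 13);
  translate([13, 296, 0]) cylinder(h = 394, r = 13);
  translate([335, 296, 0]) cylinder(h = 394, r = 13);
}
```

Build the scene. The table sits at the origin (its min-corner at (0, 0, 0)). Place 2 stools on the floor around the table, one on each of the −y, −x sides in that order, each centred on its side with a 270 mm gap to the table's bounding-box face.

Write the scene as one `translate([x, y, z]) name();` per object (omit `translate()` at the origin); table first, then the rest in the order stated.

table();
translate([199, -579, 0]) stool();
translate([-618, 101, 0]) stool();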